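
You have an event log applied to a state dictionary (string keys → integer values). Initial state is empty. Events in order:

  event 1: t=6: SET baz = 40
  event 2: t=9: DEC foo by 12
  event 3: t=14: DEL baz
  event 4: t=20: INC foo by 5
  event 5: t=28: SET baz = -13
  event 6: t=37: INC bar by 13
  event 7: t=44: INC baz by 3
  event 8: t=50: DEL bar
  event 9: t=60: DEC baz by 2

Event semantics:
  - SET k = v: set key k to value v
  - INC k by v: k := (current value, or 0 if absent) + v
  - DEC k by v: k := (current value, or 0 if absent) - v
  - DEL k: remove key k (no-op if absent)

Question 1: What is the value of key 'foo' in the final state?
Answer: -7

Derivation:
Track key 'foo' through all 9 events:
  event 1 (t=6: SET baz = 40): foo unchanged
  event 2 (t=9: DEC foo by 12): foo (absent) -> -12
  event 3 (t=14: DEL baz): foo unchanged
  event 4 (t=20: INC foo by 5): foo -12 -> -7
  event 5 (t=28: SET baz = -13): foo unchanged
  event 6 (t=37: INC bar by 13): foo unchanged
  event 7 (t=44: INC baz by 3): foo unchanged
  event 8 (t=50: DEL bar): foo unchanged
  event 9 (t=60: DEC baz by 2): foo unchanged
Final: foo = -7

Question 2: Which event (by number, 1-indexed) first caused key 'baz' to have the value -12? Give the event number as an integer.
Looking for first event where baz becomes -12:
  event 1: baz = 40
  event 2: baz = 40
  event 3: baz = (absent)
  event 5: baz = -13
  event 6: baz = -13
  event 7: baz = -10
  event 8: baz = -10
  event 9: baz -10 -> -12  <-- first match

Answer: 9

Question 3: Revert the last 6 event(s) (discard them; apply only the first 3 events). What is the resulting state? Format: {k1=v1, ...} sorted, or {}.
Keep first 3 events (discard last 6):
  after event 1 (t=6: SET baz = 40): {baz=40}
  after event 2 (t=9: DEC foo by 12): {baz=40, foo=-12}
  after event 3 (t=14: DEL baz): {foo=-12}

Answer: {foo=-12}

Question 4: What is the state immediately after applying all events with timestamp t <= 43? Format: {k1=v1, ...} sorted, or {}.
Apply events with t <= 43 (6 events):
  after event 1 (t=6: SET baz = 40): {baz=40}
  after event 2 (t=9: DEC foo by 12): {baz=40, foo=-12}
  after event 3 (t=14: DEL baz): {foo=-12}
  after event 4 (t=20: INC foo by 5): {foo=-7}
  after event 5 (t=28: SET baz = -13): {baz=-13, foo=-7}
  after event 6 (t=37: INC bar by 13): {bar=13, baz=-13, foo=-7}

Answer: {bar=13, baz=-13, foo=-7}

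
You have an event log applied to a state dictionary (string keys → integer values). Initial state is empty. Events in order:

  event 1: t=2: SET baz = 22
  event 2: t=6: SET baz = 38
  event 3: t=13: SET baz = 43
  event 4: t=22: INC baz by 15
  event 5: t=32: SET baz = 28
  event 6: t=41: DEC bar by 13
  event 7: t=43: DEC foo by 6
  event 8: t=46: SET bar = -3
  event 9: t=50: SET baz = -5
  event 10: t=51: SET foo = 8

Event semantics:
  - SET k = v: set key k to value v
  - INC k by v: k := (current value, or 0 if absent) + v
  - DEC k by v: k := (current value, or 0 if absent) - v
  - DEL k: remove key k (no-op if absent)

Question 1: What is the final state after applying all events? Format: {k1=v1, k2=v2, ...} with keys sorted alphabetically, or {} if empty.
Answer: {bar=-3, baz=-5, foo=8}

Derivation:
  after event 1 (t=2: SET baz = 22): {baz=22}
  after event 2 (t=6: SET baz = 38): {baz=38}
  after event 3 (t=13: SET baz = 43): {baz=43}
  after event 4 (t=22: INC baz by 15): {baz=58}
  after event 5 (t=32: SET baz = 28): {baz=28}
  after event 6 (t=41: DEC bar by 13): {bar=-13, baz=28}
  after event 7 (t=43: DEC foo by 6): {bar=-13, baz=28, foo=-6}
  after event 8 (t=46: SET bar = -3): {bar=-3, baz=28, foo=-6}
  after event 9 (t=50: SET baz = -5): {bar=-3, baz=-5, foo=-6}
  after event 10 (t=51: SET foo = 8): {bar=-3, baz=-5, foo=8}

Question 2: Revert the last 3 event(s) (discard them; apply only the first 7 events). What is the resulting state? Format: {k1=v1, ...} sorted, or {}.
Keep first 7 events (discard last 3):
  after event 1 (t=2: SET baz = 22): {baz=22}
  after event 2 (t=6: SET baz = 38): {baz=38}
  after event 3 (t=13: SET baz = 43): {baz=43}
  after event 4 (t=22: INC baz by 15): {baz=58}
  after event 5 (t=32: SET baz = 28): {baz=28}
  after event 6 (t=41: DEC bar by 13): {bar=-13, baz=28}
  after event 7 (t=43: DEC foo by 6): {bar=-13, baz=28, foo=-6}

Answer: {bar=-13, baz=28, foo=-6}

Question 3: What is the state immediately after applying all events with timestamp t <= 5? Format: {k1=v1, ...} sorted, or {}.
Answer: {baz=22}

Derivation:
Apply events with t <= 5 (1 events):
  after event 1 (t=2: SET baz = 22): {baz=22}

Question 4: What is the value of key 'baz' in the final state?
Answer: -5

Derivation:
Track key 'baz' through all 10 events:
  event 1 (t=2: SET baz = 22): baz (absent) -> 22
  event 2 (t=6: SET baz = 38): baz 22 -> 38
  event 3 (t=13: SET baz = 43): baz 38 -> 43
  event 4 (t=22: INC baz by 15): baz 43 -> 58
  event 5 (t=32: SET baz = 28): baz 58 -> 28
  event 6 (t=41: DEC bar by 13): baz unchanged
  event 7 (t=43: DEC foo by 6): baz unchanged
  event 8 (t=46: SET bar = -3): baz unchanged
  event 9 (t=50: SET baz = -5): baz 28 -> -5
  event 10 (t=51: SET foo = 8): baz unchanged
Final: baz = -5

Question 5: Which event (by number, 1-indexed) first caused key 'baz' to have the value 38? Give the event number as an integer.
Looking for first event where baz becomes 38:
  event 1: baz = 22
  event 2: baz 22 -> 38  <-- first match

Answer: 2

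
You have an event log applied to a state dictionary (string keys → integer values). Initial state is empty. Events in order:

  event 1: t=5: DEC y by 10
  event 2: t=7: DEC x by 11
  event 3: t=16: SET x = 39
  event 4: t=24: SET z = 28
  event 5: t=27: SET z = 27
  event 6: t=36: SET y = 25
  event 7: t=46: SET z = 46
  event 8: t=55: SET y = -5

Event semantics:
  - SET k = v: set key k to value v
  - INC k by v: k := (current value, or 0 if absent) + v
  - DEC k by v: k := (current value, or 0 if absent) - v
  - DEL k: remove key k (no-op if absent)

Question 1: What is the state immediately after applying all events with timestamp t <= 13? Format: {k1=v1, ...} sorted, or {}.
Answer: {x=-11, y=-10}

Derivation:
Apply events with t <= 13 (2 events):
  after event 1 (t=5: DEC y by 10): {y=-10}
  after event 2 (t=7: DEC x by 11): {x=-11, y=-10}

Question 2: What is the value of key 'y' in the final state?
Answer: -5

Derivation:
Track key 'y' through all 8 events:
  event 1 (t=5: DEC y by 10): y (absent) -> -10
  event 2 (t=7: DEC x by 11): y unchanged
  event 3 (t=16: SET x = 39): y unchanged
  event 4 (t=24: SET z = 28): y unchanged
  event 5 (t=27: SET z = 27): y unchanged
  event 6 (t=36: SET y = 25): y -10 -> 25
  event 7 (t=46: SET z = 46): y unchanged
  event 8 (t=55: SET y = -5): y 25 -> -5
Final: y = -5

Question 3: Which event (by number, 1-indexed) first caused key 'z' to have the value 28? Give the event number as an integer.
Looking for first event where z becomes 28:
  event 4: z (absent) -> 28  <-- first match

Answer: 4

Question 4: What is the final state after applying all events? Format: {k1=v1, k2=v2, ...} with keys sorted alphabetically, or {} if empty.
Answer: {x=39, y=-5, z=46}

Derivation:
  after event 1 (t=5: DEC y by 10): {y=-10}
  after event 2 (t=7: DEC x by 11): {x=-11, y=-10}
  after event 3 (t=16: SET x = 39): {x=39, y=-10}
  after event 4 (t=24: SET z = 28): {x=39, y=-10, z=28}
  after event 5 (t=27: SET z = 27): {x=39, y=-10, z=27}
  after event 6 (t=36: SET y = 25): {x=39, y=25, z=27}
  after event 7 (t=46: SET z = 46): {x=39, y=25, z=46}
  after event 8 (t=55: SET y = -5): {x=39, y=-5, z=46}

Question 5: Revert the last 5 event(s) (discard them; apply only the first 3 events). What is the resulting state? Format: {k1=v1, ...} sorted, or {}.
Answer: {x=39, y=-10}

Derivation:
Keep first 3 events (discard last 5):
  after event 1 (t=5: DEC y by 10): {y=-10}
  after event 2 (t=7: DEC x by 11): {x=-11, y=-10}
  after event 3 (t=16: SET x = 39): {x=39, y=-10}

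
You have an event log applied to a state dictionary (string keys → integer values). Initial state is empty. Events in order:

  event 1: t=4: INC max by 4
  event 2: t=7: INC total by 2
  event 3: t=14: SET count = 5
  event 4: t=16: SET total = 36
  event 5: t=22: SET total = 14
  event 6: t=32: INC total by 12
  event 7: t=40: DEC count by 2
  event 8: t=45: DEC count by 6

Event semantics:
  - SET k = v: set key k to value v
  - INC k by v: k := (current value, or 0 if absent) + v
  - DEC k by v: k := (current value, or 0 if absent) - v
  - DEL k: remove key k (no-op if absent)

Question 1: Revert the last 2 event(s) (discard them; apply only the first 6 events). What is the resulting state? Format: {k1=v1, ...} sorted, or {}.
Keep first 6 events (discard last 2):
  after event 1 (t=4: INC max by 4): {max=4}
  after event 2 (t=7: INC total by 2): {max=4, total=2}
  after event 3 (t=14: SET count = 5): {count=5, max=4, total=2}
  after event 4 (t=16: SET total = 36): {count=5, max=4, total=36}
  after event 5 (t=22: SET total = 14): {count=5, max=4, total=14}
  after event 6 (t=32: INC total by 12): {count=5, max=4, total=26}

Answer: {count=5, max=4, total=26}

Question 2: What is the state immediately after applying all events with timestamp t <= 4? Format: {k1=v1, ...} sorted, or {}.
Answer: {max=4}

Derivation:
Apply events with t <= 4 (1 events):
  after event 1 (t=4: INC max by 4): {max=4}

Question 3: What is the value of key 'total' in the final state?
Track key 'total' through all 8 events:
  event 1 (t=4: INC max by 4): total unchanged
  event 2 (t=7: INC total by 2): total (absent) -> 2
  event 3 (t=14: SET count = 5): total unchanged
  event 4 (t=16: SET total = 36): total 2 -> 36
  event 5 (t=22: SET total = 14): total 36 -> 14
  event 6 (t=32: INC total by 12): total 14 -> 26
  event 7 (t=40: DEC count by 2): total unchanged
  event 8 (t=45: DEC count by 6): total unchanged
Final: total = 26

Answer: 26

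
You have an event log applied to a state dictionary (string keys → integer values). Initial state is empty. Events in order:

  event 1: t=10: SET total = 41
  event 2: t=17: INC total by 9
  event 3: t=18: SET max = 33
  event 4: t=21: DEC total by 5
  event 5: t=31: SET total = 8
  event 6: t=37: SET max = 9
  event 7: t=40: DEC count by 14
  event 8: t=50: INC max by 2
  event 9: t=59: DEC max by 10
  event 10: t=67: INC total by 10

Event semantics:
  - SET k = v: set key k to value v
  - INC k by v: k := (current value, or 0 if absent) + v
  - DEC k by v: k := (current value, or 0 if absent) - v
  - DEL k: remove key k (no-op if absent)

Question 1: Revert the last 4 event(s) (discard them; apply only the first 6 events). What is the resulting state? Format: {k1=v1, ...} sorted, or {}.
Answer: {max=9, total=8}

Derivation:
Keep first 6 events (discard last 4):
  after event 1 (t=10: SET total = 41): {total=41}
  after event 2 (t=17: INC total by 9): {total=50}
  after event 3 (t=18: SET max = 33): {max=33, total=50}
  after event 4 (t=21: DEC total by 5): {max=33, total=45}
  after event 5 (t=31: SET total = 8): {max=33, total=8}
  after event 6 (t=37: SET max = 9): {max=9, total=8}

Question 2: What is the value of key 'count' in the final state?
Track key 'count' through all 10 events:
  event 1 (t=10: SET total = 41): count unchanged
  event 2 (t=17: INC total by 9): count unchanged
  event 3 (t=18: SET max = 33): count unchanged
  event 4 (t=21: DEC total by 5): count unchanged
  event 5 (t=31: SET total = 8): count unchanged
  event 6 (t=37: SET max = 9): count unchanged
  event 7 (t=40: DEC count by 14): count (absent) -> -14
  event 8 (t=50: INC max by 2): count unchanged
  event 9 (t=59: DEC max by 10): count unchanged
  event 10 (t=67: INC total by 10): count unchanged
Final: count = -14

Answer: -14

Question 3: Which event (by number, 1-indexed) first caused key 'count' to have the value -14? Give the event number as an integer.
Looking for first event where count becomes -14:
  event 7: count (absent) -> -14  <-- first match

Answer: 7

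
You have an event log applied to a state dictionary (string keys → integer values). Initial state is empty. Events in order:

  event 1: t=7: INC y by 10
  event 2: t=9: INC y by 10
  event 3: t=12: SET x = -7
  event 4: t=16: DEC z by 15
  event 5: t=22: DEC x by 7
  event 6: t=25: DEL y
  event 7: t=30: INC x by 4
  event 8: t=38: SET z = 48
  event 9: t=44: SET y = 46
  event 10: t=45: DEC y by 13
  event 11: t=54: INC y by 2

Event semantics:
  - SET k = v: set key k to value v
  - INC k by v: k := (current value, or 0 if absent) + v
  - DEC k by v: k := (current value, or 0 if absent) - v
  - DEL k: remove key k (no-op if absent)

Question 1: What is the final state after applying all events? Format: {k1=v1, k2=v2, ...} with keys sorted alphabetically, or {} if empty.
  after event 1 (t=7: INC y by 10): {y=10}
  after event 2 (t=9: INC y by 10): {y=20}
  after event 3 (t=12: SET x = -7): {x=-7, y=20}
  after event 4 (t=16: DEC z by 15): {x=-7, y=20, z=-15}
  after event 5 (t=22: DEC x by 7): {x=-14, y=20, z=-15}
  after event 6 (t=25: DEL y): {x=-14, z=-15}
  after event 7 (t=30: INC x by 4): {x=-10, z=-15}
  after event 8 (t=38: SET z = 48): {x=-10, z=48}
  after event 9 (t=44: SET y = 46): {x=-10, y=46, z=48}
  after event 10 (t=45: DEC y by 13): {x=-10, y=33, z=48}
  after event 11 (t=54: INC y by 2): {x=-10, y=35, z=48}

Answer: {x=-10, y=35, z=48}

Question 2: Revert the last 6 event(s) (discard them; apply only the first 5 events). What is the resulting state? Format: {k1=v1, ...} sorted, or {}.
Answer: {x=-14, y=20, z=-15}

Derivation:
Keep first 5 events (discard last 6):
  after event 1 (t=7: INC y by 10): {y=10}
  after event 2 (t=9: INC y by 10): {y=20}
  after event 3 (t=12: SET x = -7): {x=-7, y=20}
  after event 4 (t=16: DEC z by 15): {x=-7, y=20, z=-15}
  after event 5 (t=22: DEC x by 7): {x=-14, y=20, z=-15}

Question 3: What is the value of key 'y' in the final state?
Answer: 35

Derivation:
Track key 'y' through all 11 events:
  event 1 (t=7: INC y by 10): y (absent) -> 10
  event 2 (t=9: INC y by 10): y 10 -> 20
  event 3 (t=12: SET x = -7): y unchanged
  event 4 (t=16: DEC z by 15): y unchanged
  event 5 (t=22: DEC x by 7): y unchanged
  event 6 (t=25: DEL y): y 20 -> (absent)
  event 7 (t=30: INC x by 4): y unchanged
  event 8 (t=38: SET z = 48): y unchanged
  event 9 (t=44: SET y = 46): y (absent) -> 46
  event 10 (t=45: DEC y by 13): y 46 -> 33
  event 11 (t=54: INC y by 2): y 33 -> 35
Final: y = 35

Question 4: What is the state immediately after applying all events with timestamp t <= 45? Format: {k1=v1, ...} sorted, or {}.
Answer: {x=-10, y=33, z=48}

Derivation:
Apply events with t <= 45 (10 events):
  after event 1 (t=7: INC y by 10): {y=10}
  after event 2 (t=9: INC y by 10): {y=20}
  after event 3 (t=12: SET x = -7): {x=-7, y=20}
  after event 4 (t=16: DEC z by 15): {x=-7, y=20, z=-15}
  after event 5 (t=22: DEC x by 7): {x=-14, y=20, z=-15}
  after event 6 (t=25: DEL y): {x=-14, z=-15}
  after event 7 (t=30: INC x by 4): {x=-10, z=-15}
  after event 8 (t=38: SET z = 48): {x=-10, z=48}
  after event 9 (t=44: SET y = 46): {x=-10, y=46, z=48}
  after event 10 (t=45: DEC y by 13): {x=-10, y=33, z=48}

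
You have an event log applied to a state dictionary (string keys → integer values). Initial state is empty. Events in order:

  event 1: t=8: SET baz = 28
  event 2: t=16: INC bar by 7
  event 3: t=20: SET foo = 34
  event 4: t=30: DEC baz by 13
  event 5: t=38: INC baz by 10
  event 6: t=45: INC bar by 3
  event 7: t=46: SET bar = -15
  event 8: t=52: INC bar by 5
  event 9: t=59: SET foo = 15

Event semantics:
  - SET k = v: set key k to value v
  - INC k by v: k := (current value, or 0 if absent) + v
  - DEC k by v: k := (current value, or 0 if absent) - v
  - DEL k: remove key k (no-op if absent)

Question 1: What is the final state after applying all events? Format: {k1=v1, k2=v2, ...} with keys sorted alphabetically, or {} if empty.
Answer: {bar=-10, baz=25, foo=15}

Derivation:
  after event 1 (t=8: SET baz = 28): {baz=28}
  after event 2 (t=16: INC bar by 7): {bar=7, baz=28}
  after event 3 (t=20: SET foo = 34): {bar=7, baz=28, foo=34}
  after event 4 (t=30: DEC baz by 13): {bar=7, baz=15, foo=34}
  after event 5 (t=38: INC baz by 10): {bar=7, baz=25, foo=34}
  after event 6 (t=45: INC bar by 3): {bar=10, baz=25, foo=34}
  after event 7 (t=46: SET bar = -15): {bar=-15, baz=25, foo=34}
  after event 8 (t=52: INC bar by 5): {bar=-10, baz=25, foo=34}
  after event 9 (t=59: SET foo = 15): {bar=-10, baz=25, foo=15}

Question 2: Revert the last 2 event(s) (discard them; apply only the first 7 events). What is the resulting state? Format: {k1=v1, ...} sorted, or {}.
Answer: {bar=-15, baz=25, foo=34}

Derivation:
Keep first 7 events (discard last 2):
  after event 1 (t=8: SET baz = 28): {baz=28}
  after event 2 (t=16: INC bar by 7): {bar=7, baz=28}
  after event 3 (t=20: SET foo = 34): {bar=7, baz=28, foo=34}
  after event 4 (t=30: DEC baz by 13): {bar=7, baz=15, foo=34}
  after event 5 (t=38: INC baz by 10): {bar=7, baz=25, foo=34}
  after event 6 (t=45: INC bar by 3): {bar=10, baz=25, foo=34}
  after event 7 (t=46: SET bar = -15): {bar=-15, baz=25, foo=34}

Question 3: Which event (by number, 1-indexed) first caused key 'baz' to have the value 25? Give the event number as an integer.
Looking for first event where baz becomes 25:
  event 1: baz = 28
  event 2: baz = 28
  event 3: baz = 28
  event 4: baz = 15
  event 5: baz 15 -> 25  <-- first match

Answer: 5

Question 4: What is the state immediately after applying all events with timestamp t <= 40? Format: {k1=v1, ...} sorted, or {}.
Apply events with t <= 40 (5 events):
  after event 1 (t=8: SET baz = 28): {baz=28}
  after event 2 (t=16: INC bar by 7): {bar=7, baz=28}
  after event 3 (t=20: SET foo = 34): {bar=7, baz=28, foo=34}
  after event 4 (t=30: DEC baz by 13): {bar=7, baz=15, foo=34}
  after event 5 (t=38: INC baz by 10): {bar=7, baz=25, foo=34}

Answer: {bar=7, baz=25, foo=34}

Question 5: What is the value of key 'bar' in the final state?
Answer: -10

Derivation:
Track key 'bar' through all 9 events:
  event 1 (t=8: SET baz = 28): bar unchanged
  event 2 (t=16: INC bar by 7): bar (absent) -> 7
  event 3 (t=20: SET foo = 34): bar unchanged
  event 4 (t=30: DEC baz by 13): bar unchanged
  event 5 (t=38: INC baz by 10): bar unchanged
  event 6 (t=45: INC bar by 3): bar 7 -> 10
  event 7 (t=46: SET bar = -15): bar 10 -> -15
  event 8 (t=52: INC bar by 5): bar -15 -> -10
  event 9 (t=59: SET foo = 15): bar unchanged
Final: bar = -10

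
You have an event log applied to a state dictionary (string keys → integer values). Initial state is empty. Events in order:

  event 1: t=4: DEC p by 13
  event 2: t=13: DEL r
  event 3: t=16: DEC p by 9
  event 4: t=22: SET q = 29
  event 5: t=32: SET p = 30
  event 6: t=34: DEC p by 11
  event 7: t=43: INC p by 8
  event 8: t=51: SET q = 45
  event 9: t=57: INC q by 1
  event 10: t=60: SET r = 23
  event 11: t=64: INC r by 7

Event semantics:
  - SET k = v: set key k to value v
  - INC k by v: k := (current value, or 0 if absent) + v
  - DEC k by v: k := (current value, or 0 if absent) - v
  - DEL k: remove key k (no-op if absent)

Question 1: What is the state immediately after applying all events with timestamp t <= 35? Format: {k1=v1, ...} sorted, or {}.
Answer: {p=19, q=29}

Derivation:
Apply events with t <= 35 (6 events):
  after event 1 (t=4: DEC p by 13): {p=-13}
  after event 2 (t=13: DEL r): {p=-13}
  after event 3 (t=16: DEC p by 9): {p=-22}
  after event 4 (t=22: SET q = 29): {p=-22, q=29}
  after event 5 (t=32: SET p = 30): {p=30, q=29}
  after event 6 (t=34: DEC p by 11): {p=19, q=29}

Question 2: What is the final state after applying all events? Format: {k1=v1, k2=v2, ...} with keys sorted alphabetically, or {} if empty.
Answer: {p=27, q=46, r=30}

Derivation:
  after event 1 (t=4: DEC p by 13): {p=-13}
  after event 2 (t=13: DEL r): {p=-13}
  after event 3 (t=16: DEC p by 9): {p=-22}
  after event 4 (t=22: SET q = 29): {p=-22, q=29}
  after event 5 (t=32: SET p = 30): {p=30, q=29}
  after event 6 (t=34: DEC p by 11): {p=19, q=29}
  after event 7 (t=43: INC p by 8): {p=27, q=29}
  after event 8 (t=51: SET q = 45): {p=27, q=45}
  after event 9 (t=57: INC q by 1): {p=27, q=46}
  after event 10 (t=60: SET r = 23): {p=27, q=46, r=23}
  after event 11 (t=64: INC r by 7): {p=27, q=46, r=30}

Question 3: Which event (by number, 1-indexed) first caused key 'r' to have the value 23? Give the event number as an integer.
Looking for first event where r becomes 23:
  event 10: r (absent) -> 23  <-- first match

Answer: 10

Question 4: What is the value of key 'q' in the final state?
Track key 'q' through all 11 events:
  event 1 (t=4: DEC p by 13): q unchanged
  event 2 (t=13: DEL r): q unchanged
  event 3 (t=16: DEC p by 9): q unchanged
  event 4 (t=22: SET q = 29): q (absent) -> 29
  event 5 (t=32: SET p = 30): q unchanged
  event 6 (t=34: DEC p by 11): q unchanged
  event 7 (t=43: INC p by 8): q unchanged
  event 8 (t=51: SET q = 45): q 29 -> 45
  event 9 (t=57: INC q by 1): q 45 -> 46
  event 10 (t=60: SET r = 23): q unchanged
  event 11 (t=64: INC r by 7): q unchanged
Final: q = 46

Answer: 46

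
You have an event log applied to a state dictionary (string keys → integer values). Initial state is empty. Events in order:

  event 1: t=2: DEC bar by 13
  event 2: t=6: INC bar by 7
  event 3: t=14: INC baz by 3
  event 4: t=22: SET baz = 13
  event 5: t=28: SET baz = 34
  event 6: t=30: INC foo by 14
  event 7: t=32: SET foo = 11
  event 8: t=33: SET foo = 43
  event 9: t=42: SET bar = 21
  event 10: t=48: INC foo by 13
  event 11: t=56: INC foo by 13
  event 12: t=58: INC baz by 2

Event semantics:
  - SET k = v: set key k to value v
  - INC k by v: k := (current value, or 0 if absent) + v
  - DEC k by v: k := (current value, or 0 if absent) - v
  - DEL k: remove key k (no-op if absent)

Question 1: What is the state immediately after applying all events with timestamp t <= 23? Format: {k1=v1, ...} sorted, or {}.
Answer: {bar=-6, baz=13}

Derivation:
Apply events with t <= 23 (4 events):
  after event 1 (t=2: DEC bar by 13): {bar=-13}
  after event 2 (t=6: INC bar by 7): {bar=-6}
  after event 3 (t=14: INC baz by 3): {bar=-6, baz=3}
  after event 4 (t=22: SET baz = 13): {bar=-6, baz=13}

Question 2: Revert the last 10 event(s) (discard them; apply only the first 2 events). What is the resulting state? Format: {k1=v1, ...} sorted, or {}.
Answer: {bar=-6}

Derivation:
Keep first 2 events (discard last 10):
  after event 1 (t=2: DEC bar by 13): {bar=-13}
  after event 2 (t=6: INC bar by 7): {bar=-6}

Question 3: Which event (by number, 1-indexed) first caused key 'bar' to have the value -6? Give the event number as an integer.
Looking for first event where bar becomes -6:
  event 1: bar = -13
  event 2: bar -13 -> -6  <-- first match

Answer: 2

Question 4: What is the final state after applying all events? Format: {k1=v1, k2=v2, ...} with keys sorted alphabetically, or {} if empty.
Answer: {bar=21, baz=36, foo=69}

Derivation:
  after event 1 (t=2: DEC bar by 13): {bar=-13}
  after event 2 (t=6: INC bar by 7): {bar=-6}
  after event 3 (t=14: INC baz by 3): {bar=-6, baz=3}
  after event 4 (t=22: SET baz = 13): {bar=-6, baz=13}
  after event 5 (t=28: SET baz = 34): {bar=-6, baz=34}
  after event 6 (t=30: INC foo by 14): {bar=-6, baz=34, foo=14}
  after event 7 (t=32: SET foo = 11): {bar=-6, baz=34, foo=11}
  after event 8 (t=33: SET foo = 43): {bar=-6, baz=34, foo=43}
  after event 9 (t=42: SET bar = 21): {bar=21, baz=34, foo=43}
  after event 10 (t=48: INC foo by 13): {bar=21, baz=34, foo=56}
  after event 11 (t=56: INC foo by 13): {bar=21, baz=34, foo=69}
  after event 12 (t=58: INC baz by 2): {bar=21, baz=36, foo=69}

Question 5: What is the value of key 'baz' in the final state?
Answer: 36

Derivation:
Track key 'baz' through all 12 events:
  event 1 (t=2: DEC bar by 13): baz unchanged
  event 2 (t=6: INC bar by 7): baz unchanged
  event 3 (t=14: INC baz by 3): baz (absent) -> 3
  event 4 (t=22: SET baz = 13): baz 3 -> 13
  event 5 (t=28: SET baz = 34): baz 13 -> 34
  event 6 (t=30: INC foo by 14): baz unchanged
  event 7 (t=32: SET foo = 11): baz unchanged
  event 8 (t=33: SET foo = 43): baz unchanged
  event 9 (t=42: SET bar = 21): baz unchanged
  event 10 (t=48: INC foo by 13): baz unchanged
  event 11 (t=56: INC foo by 13): baz unchanged
  event 12 (t=58: INC baz by 2): baz 34 -> 36
Final: baz = 36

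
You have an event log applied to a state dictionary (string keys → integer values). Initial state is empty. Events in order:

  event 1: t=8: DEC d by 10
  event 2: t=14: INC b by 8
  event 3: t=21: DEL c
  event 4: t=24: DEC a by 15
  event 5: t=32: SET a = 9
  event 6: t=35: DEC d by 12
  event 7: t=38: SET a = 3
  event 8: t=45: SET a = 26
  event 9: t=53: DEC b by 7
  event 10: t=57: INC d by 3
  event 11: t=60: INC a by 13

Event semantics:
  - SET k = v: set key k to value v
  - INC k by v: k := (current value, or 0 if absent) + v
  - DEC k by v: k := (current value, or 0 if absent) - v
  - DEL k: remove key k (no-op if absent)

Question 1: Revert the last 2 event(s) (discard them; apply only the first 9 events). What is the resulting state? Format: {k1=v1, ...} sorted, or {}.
Answer: {a=26, b=1, d=-22}

Derivation:
Keep first 9 events (discard last 2):
  after event 1 (t=8: DEC d by 10): {d=-10}
  after event 2 (t=14: INC b by 8): {b=8, d=-10}
  after event 3 (t=21: DEL c): {b=8, d=-10}
  after event 4 (t=24: DEC a by 15): {a=-15, b=8, d=-10}
  after event 5 (t=32: SET a = 9): {a=9, b=8, d=-10}
  after event 6 (t=35: DEC d by 12): {a=9, b=8, d=-22}
  after event 7 (t=38: SET a = 3): {a=3, b=8, d=-22}
  after event 8 (t=45: SET a = 26): {a=26, b=8, d=-22}
  after event 9 (t=53: DEC b by 7): {a=26, b=1, d=-22}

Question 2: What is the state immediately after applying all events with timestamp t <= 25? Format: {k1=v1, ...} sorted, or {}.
Answer: {a=-15, b=8, d=-10}

Derivation:
Apply events with t <= 25 (4 events):
  after event 1 (t=8: DEC d by 10): {d=-10}
  after event 2 (t=14: INC b by 8): {b=8, d=-10}
  after event 3 (t=21: DEL c): {b=8, d=-10}
  after event 4 (t=24: DEC a by 15): {a=-15, b=8, d=-10}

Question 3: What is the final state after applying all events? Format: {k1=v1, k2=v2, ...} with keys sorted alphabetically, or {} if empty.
  after event 1 (t=8: DEC d by 10): {d=-10}
  after event 2 (t=14: INC b by 8): {b=8, d=-10}
  after event 3 (t=21: DEL c): {b=8, d=-10}
  after event 4 (t=24: DEC a by 15): {a=-15, b=8, d=-10}
  after event 5 (t=32: SET a = 9): {a=9, b=8, d=-10}
  after event 6 (t=35: DEC d by 12): {a=9, b=8, d=-22}
  after event 7 (t=38: SET a = 3): {a=3, b=8, d=-22}
  after event 8 (t=45: SET a = 26): {a=26, b=8, d=-22}
  after event 9 (t=53: DEC b by 7): {a=26, b=1, d=-22}
  after event 10 (t=57: INC d by 3): {a=26, b=1, d=-19}
  after event 11 (t=60: INC a by 13): {a=39, b=1, d=-19}

Answer: {a=39, b=1, d=-19}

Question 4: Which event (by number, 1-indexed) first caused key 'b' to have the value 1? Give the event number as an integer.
Looking for first event where b becomes 1:
  event 2: b = 8
  event 3: b = 8
  event 4: b = 8
  event 5: b = 8
  event 6: b = 8
  event 7: b = 8
  event 8: b = 8
  event 9: b 8 -> 1  <-- first match

Answer: 9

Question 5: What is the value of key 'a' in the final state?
Answer: 39

Derivation:
Track key 'a' through all 11 events:
  event 1 (t=8: DEC d by 10): a unchanged
  event 2 (t=14: INC b by 8): a unchanged
  event 3 (t=21: DEL c): a unchanged
  event 4 (t=24: DEC a by 15): a (absent) -> -15
  event 5 (t=32: SET a = 9): a -15 -> 9
  event 6 (t=35: DEC d by 12): a unchanged
  event 7 (t=38: SET a = 3): a 9 -> 3
  event 8 (t=45: SET a = 26): a 3 -> 26
  event 9 (t=53: DEC b by 7): a unchanged
  event 10 (t=57: INC d by 3): a unchanged
  event 11 (t=60: INC a by 13): a 26 -> 39
Final: a = 39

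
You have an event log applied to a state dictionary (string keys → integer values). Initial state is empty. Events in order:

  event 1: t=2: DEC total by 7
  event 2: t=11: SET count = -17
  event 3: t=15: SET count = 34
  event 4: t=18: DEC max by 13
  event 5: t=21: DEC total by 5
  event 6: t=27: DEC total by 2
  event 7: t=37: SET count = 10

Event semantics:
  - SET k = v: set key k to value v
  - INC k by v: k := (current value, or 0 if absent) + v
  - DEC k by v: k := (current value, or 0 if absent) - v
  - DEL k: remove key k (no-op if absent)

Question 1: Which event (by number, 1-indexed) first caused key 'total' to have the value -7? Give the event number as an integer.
Answer: 1

Derivation:
Looking for first event where total becomes -7:
  event 1: total (absent) -> -7  <-- first match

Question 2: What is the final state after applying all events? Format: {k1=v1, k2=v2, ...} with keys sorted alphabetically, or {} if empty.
Answer: {count=10, max=-13, total=-14}

Derivation:
  after event 1 (t=2: DEC total by 7): {total=-7}
  after event 2 (t=11: SET count = -17): {count=-17, total=-7}
  after event 3 (t=15: SET count = 34): {count=34, total=-7}
  after event 4 (t=18: DEC max by 13): {count=34, max=-13, total=-7}
  after event 5 (t=21: DEC total by 5): {count=34, max=-13, total=-12}
  after event 6 (t=27: DEC total by 2): {count=34, max=-13, total=-14}
  after event 7 (t=37: SET count = 10): {count=10, max=-13, total=-14}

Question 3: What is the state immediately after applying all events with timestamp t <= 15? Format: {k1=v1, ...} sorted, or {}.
Apply events with t <= 15 (3 events):
  after event 1 (t=2: DEC total by 7): {total=-7}
  after event 2 (t=11: SET count = -17): {count=-17, total=-7}
  after event 3 (t=15: SET count = 34): {count=34, total=-7}

Answer: {count=34, total=-7}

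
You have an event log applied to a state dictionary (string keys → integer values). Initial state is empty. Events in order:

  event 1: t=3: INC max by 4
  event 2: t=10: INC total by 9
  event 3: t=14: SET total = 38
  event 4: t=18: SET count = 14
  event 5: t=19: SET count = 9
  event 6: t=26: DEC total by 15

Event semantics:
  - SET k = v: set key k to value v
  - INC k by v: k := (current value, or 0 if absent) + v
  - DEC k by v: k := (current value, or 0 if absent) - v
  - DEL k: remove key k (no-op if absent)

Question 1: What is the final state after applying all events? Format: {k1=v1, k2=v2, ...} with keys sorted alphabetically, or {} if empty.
  after event 1 (t=3: INC max by 4): {max=4}
  after event 2 (t=10: INC total by 9): {max=4, total=9}
  after event 3 (t=14: SET total = 38): {max=4, total=38}
  after event 4 (t=18: SET count = 14): {count=14, max=4, total=38}
  after event 5 (t=19: SET count = 9): {count=9, max=4, total=38}
  after event 6 (t=26: DEC total by 15): {count=9, max=4, total=23}

Answer: {count=9, max=4, total=23}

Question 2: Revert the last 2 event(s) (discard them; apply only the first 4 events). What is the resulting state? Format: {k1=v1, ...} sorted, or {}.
Keep first 4 events (discard last 2):
  after event 1 (t=3: INC max by 4): {max=4}
  after event 2 (t=10: INC total by 9): {max=4, total=9}
  after event 3 (t=14: SET total = 38): {max=4, total=38}
  after event 4 (t=18: SET count = 14): {count=14, max=4, total=38}

Answer: {count=14, max=4, total=38}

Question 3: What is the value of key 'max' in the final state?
Answer: 4

Derivation:
Track key 'max' through all 6 events:
  event 1 (t=3: INC max by 4): max (absent) -> 4
  event 2 (t=10: INC total by 9): max unchanged
  event 3 (t=14: SET total = 38): max unchanged
  event 4 (t=18: SET count = 14): max unchanged
  event 5 (t=19: SET count = 9): max unchanged
  event 6 (t=26: DEC total by 15): max unchanged
Final: max = 4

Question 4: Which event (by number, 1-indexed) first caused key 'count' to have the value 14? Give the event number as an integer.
Answer: 4

Derivation:
Looking for first event where count becomes 14:
  event 4: count (absent) -> 14  <-- first match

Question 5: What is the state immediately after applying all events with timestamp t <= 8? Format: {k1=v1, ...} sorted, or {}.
Answer: {max=4}

Derivation:
Apply events with t <= 8 (1 events):
  after event 1 (t=3: INC max by 4): {max=4}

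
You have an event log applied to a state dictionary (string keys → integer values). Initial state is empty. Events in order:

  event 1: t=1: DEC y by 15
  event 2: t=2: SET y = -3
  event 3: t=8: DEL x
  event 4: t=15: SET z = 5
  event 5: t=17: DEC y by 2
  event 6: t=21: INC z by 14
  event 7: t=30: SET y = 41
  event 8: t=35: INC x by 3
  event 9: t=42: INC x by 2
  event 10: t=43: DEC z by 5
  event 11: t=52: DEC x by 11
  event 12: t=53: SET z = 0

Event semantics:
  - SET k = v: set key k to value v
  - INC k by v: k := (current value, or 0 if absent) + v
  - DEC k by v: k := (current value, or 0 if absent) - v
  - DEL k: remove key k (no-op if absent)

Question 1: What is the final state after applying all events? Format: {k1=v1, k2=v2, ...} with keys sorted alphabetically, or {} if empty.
Answer: {x=-6, y=41, z=0}

Derivation:
  after event 1 (t=1: DEC y by 15): {y=-15}
  after event 2 (t=2: SET y = -3): {y=-3}
  after event 3 (t=8: DEL x): {y=-3}
  after event 4 (t=15: SET z = 5): {y=-3, z=5}
  after event 5 (t=17: DEC y by 2): {y=-5, z=5}
  after event 6 (t=21: INC z by 14): {y=-5, z=19}
  after event 7 (t=30: SET y = 41): {y=41, z=19}
  after event 8 (t=35: INC x by 3): {x=3, y=41, z=19}
  after event 9 (t=42: INC x by 2): {x=5, y=41, z=19}
  after event 10 (t=43: DEC z by 5): {x=5, y=41, z=14}
  after event 11 (t=52: DEC x by 11): {x=-6, y=41, z=14}
  after event 12 (t=53: SET z = 0): {x=-6, y=41, z=0}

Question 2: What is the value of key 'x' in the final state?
Track key 'x' through all 12 events:
  event 1 (t=1: DEC y by 15): x unchanged
  event 2 (t=2: SET y = -3): x unchanged
  event 3 (t=8: DEL x): x (absent) -> (absent)
  event 4 (t=15: SET z = 5): x unchanged
  event 5 (t=17: DEC y by 2): x unchanged
  event 6 (t=21: INC z by 14): x unchanged
  event 7 (t=30: SET y = 41): x unchanged
  event 8 (t=35: INC x by 3): x (absent) -> 3
  event 9 (t=42: INC x by 2): x 3 -> 5
  event 10 (t=43: DEC z by 5): x unchanged
  event 11 (t=52: DEC x by 11): x 5 -> -6
  event 12 (t=53: SET z = 0): x unchanged
Final: x = -6

Answer: -6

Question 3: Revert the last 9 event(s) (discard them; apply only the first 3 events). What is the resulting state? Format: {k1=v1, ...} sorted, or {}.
Keep first 3 events (discard last 9):
  after event 1 (t=1: DEC y by 15): {y=-15}
  after event 2 (t=2: SET y = -3): {y=-3}
  after event 3 (t=8: DEL x): {y=-3}

Answer: {y=-3}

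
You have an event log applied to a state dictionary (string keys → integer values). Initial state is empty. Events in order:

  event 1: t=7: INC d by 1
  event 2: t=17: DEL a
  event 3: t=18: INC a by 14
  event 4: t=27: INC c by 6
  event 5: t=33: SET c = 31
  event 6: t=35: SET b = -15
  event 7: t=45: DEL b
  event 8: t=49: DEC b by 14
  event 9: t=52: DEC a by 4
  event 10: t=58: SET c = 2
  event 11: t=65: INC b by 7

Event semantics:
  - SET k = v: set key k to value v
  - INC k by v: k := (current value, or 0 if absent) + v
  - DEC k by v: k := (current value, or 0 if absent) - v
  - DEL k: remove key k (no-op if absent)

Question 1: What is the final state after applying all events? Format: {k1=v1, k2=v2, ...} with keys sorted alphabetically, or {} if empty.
Answer: {a=10, b=-7, c=2, d=1}

Derivation:
  after event 1 (t=7: INC d by 1): {d=1}
  after event 2 (t=17: DEL a): {d=1}
  after event 3 (t=18: INC a by 14): {a=14, d=1}
  after event 4 (t=27: INC c by 6): {a=14, c=6, d=1}
  after event 5 (t=33: SET c = 31): {a=14, c=31, d=1}
  after event 6 (t=35: SET b = -15): {a=14, b=-15, c=31, d=1}
  after event 7 (t=45: DEL b): {a=14, c=31, d=1}
  after event 8 (t=49: DEC b by 14): {a=14, b=-14, c=31, d=1}
  after event 9 (t=52: DEC a by 4): {a=10, b=-14, c=31, d=1}
  after event 10 (t=58: SET c = 2): {a=10, b=-14, c=2, d=1}
  after event 11 (t=65: INC b by 7): {a=10, b=-7, c=2, d=1}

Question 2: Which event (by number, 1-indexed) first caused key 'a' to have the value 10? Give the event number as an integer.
Answer: 9

Derivation:
Looking for first event where a becomes 10:
  event 3: a = 14
  event 4: a = 14
  event 5: a = 14
  event 6: a = 14
  event 7: a = 14
  event 8: a = 14
  event 9: a 14 -> 10  <-- first match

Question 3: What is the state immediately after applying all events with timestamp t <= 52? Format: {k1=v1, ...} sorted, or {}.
Answer: {a=10, b=-14, c=31, d=1}

Derivation:
Apply events with t <= 52 (9 events):
  after event 1 (t=7: INC d by 1): {d=1}
  after event 2 (t=17: DEL a): {d=1}
  after event 3 (t=18: INC a by 14): {a=14, d=1}
  after event 4 (t=27: INC c by 6): {a=14, c=6, d=1}
  after event 5 (t=33: SET c = 31): {a=14, c=31, d=1}
  after event 6 (t=35: SET b = -15): {a=14, b=-15, c=31, d=1}
  after event 7 (t=45: DEL b): {a=14, c=31, d=1}
  after event 8 (t=49: DEC b by 14): {a=14, b=-14, c=31, d=1}
  after event 9 (t=52: DEC a by 4): {a=10, b=-14, c=31, d=1}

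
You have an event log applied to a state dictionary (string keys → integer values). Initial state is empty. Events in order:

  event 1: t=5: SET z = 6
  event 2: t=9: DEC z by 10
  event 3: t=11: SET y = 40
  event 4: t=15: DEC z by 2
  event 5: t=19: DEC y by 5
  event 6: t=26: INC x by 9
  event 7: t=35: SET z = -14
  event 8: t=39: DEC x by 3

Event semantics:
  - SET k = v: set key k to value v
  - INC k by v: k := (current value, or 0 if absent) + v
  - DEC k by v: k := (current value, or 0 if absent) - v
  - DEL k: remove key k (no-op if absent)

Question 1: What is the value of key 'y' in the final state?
Track key 'y' through all 8 events:
  event 1 (t=5: SET z = 6): y unchanged
  event 2 (t=9: DEC z by 10): y unchanged
  event 3 (t=11: SET y = 40): y (absent) -> 40
  event 4 (t=15: DEC z by 2): y unchanged
  event 5 (t=19: DEC y by 5): y 40 -> 35
  event 6 (t=26: INC x by 9): y unchanged
  event 7 (t=35: SET z = -14): y unchanged
  event 8 (t=39: DEC x by 3): y unchanged
Final: y = 35

Answer: 35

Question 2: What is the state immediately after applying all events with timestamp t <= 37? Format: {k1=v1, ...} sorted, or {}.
Apply events with t <= 37 (7 events):
  after event 1 (t=5: SET z = 6): {z=6}
  after event 2 (t=9: DEC z by 10): {z=-4}
  after event 3 (t=11: SET y = 40): {y=40, z=-4}
  after event 4 (t=15: DEC z by 2): {y=40, z=-6}
  after event 5 (t=19: DEC y by 5): {y=35, z=-6}
  after event 6 (t=26: INC x by 9): {x=9, y=35, z=-6}
  after event 7 (t=35: SET z = -14): {x=9, y=35, z=-14}

Answer: {x=9, y=35, z=-14}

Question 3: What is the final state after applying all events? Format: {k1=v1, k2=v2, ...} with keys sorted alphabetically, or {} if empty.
  after event 1 (t=5: SET z = 6): {z=6}
  after event 2 (t=9: DEC z by 10): {z=-4}
  after event 3 (t=11: SET y = 40): {y=40, z=-4}
  after event 4 (t=15: DEC z by 2): {y=40, z=-6}
  after event 5 (t=19: DEC y by 5): {y=35, z=-6}
  after event 6 (t=26: INC x by 9): {x=9, y=35, z=-6}
  after event 7 (t=35: SET z = -14): {x=9, y=35, z=-14}
  after event 8 (t=39: DEC x by 3): {x=6, y=35, z=-14}

Answer: {x=6, y=35, z=-14}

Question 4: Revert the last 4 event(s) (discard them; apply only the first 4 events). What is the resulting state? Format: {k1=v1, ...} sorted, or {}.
Answer: {y=40, z=-6}

Derivation:
Keep first 4 events (discard last 4):
  after event 1 (t=5: SET z = 6): {z=6}
  after event 2 (t=9: DEC z by 10): {z=-4}
  after event 3 (t=11: SET y = 40): {y=40, z=-4}
  after event 4 (t=15: DEC z by 2): {y=40, z=-6}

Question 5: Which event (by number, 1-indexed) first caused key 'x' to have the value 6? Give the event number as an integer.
Answer: 8

Derivation:
Looking for first event where x becomes 6:
  event 6: x = 9
  event 7: x = 9
  event 8: x 9 -> 6  <-- first match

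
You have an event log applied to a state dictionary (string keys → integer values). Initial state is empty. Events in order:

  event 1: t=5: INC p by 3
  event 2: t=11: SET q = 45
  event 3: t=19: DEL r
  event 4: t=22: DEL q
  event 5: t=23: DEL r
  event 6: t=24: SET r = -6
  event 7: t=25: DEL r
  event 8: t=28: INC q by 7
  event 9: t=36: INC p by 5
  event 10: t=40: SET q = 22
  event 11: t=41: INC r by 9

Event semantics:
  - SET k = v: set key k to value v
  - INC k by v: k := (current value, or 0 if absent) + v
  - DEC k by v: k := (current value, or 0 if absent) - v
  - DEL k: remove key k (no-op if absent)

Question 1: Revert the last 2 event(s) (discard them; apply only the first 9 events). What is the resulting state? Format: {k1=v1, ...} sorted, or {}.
Keep first 9 events (discard last 2):
  after event 1 (t=5: INC p by 3): {p=3}
  after event 2 (t=11: SET q = 45): {p=3, q=45}
  after event 3 (t=19: DEL r): {p=3, q=45}
  after event 4 (t=22: DEL q): {p=3}
  after event 5 (t=23: DEL r): {p=3}
  after event 6 (t=24: SET r = -6): {p=3, r=-6}
  after event 7 (t=25: DEL r): {p=3}
  after event 8 (t=28: INC q by 7): {p=3, q=7}
  after event 9 (t=36: INC p by 5): {p=8, q=7}

Answer: {p=8, q=7}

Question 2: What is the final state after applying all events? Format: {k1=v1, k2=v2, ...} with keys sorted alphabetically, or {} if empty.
Answer: {p=8, q=22, r=9}

Derivation:
  after event 1 (t=5: INC p by 3): {p=3}
  after event 2 (t=11: SET q = 45): {p=3, q=45}
  after event 3 (t=19: DEL r): {p=3, q=45}
  after event 4 (t=22: DEL q): {p=3}
  after event 5 (t=23: DEL r): {p=3}
  after event 6 (t=24: SET r = -6): {p=3, r=-6}
  after event 7 (t=25: DEL r): {p=3}
  after event 8 (t=28: INC q by 7): {p=3, q=7}
  after event 9 (t=36: INC p by 5): {p=8, q=7}
  after event 10 (t=40: SET q = 22): {p=8, q=22}
  after event 11 (t=41: INC r by 9): {p=8, q=22, r=9}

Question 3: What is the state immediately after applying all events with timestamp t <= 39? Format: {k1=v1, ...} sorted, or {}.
Apply events with t <= 39 (9 events):
  after event 1 (t=5: INC p by 3): {p=3}
  after event 2 (t=11: SET q = 45): {p=3, q=45}
  after event 3 (t=19: DEL r): {p=3, q=45}
  after event 4 (t=22: DEL q): {p=3}
  after event 5 (t=23: DEL r): {p=3}
  after event 6 (t=24: SET r = -6): {p=3, r=-6}
  after event 7 (t=25: DEL r): {p=3}
  after event 8 (t=28: INC q by 7): {p=3, q=7}
  after event 9 (t=36: INC p by 5): {p=8, q=7}

Answer: {p=8, q=7}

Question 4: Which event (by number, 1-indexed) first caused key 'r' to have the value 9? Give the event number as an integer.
Looking for first event where r becomes 9:
  event 6: r = -6
  event 7: r = (absent)
  event 11: r (absent) -> 9  <-- first match

Answer: 11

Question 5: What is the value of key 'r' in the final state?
Answer: 9

Derivation:
Track key 'r' through all 11 events:
  event 1 (t=5: INC p by 3): r unchanged
  event 2 (t=11: SET q = 45): r unchanged
  event 3 (t=19: DEL r): r (absent) -> (absent)
  event 4 (t=22: DEL q): r unchanged
  event 5 (t=23: DEL r): r (absent) -> (absent)
  event 6 (t=24: SET r = -6): r (absent) -> -6
  event 7 (t=25: DEL r): r -6 -> (absent)
  event 8 (t=28: INC q by 7): r unchanged
  event 9 (t=36: INC p by 5): r unchanged
  event 10 (t=40: SET q = 22): r unchanged
  event 11 (t=41: INC r by 9): r (absent) -> 9
Final: r = 9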